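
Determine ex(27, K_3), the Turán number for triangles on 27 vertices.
ex(27, K_3) = ⌊27^2/4⌋ = 182

Mantel (1907): a triangle-free graph on n vertices has at most ⌊n^2/4⌋ edges, with equality for the complete bipartite graph K_{⌊n/2⌋, ⌈n/2⌉}. For n = 27: ⌊27^2/4⌋ = ⌊729/4⌋ = 182. The extremal graph is K_{13, 14}, which has 13·14 = 182 edges.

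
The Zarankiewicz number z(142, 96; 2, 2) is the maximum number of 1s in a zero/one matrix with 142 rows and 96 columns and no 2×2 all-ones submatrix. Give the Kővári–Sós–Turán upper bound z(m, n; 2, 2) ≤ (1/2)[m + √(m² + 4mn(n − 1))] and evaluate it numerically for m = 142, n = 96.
z(142, 96; 2, 2) ≤ (1/2)[142 + √(142² + 4·142·96·95)] = (1/2)[142 + √5200324] = 1211.2109

Kővári–Sós–Turán: let r_1, ..., r_142 be the row sums and z = Σ r_i the total number of 1s. Each pair of columns can share at most one row with both entries 1 (else a 2×2 all-ones block appears), so Σ_i C(r_i, 2) ≤ C(96, 2) = 4560. By convexity Σ_i C(r_i, 2) ≥ 142·C(z/142, 2) = z(z − 142)/(2·142), giving z² − 142z − 142·96·95 ≤ 0 and hence z ≤ (1/2)[142 + √(20164 + 4·1295040)] = (1/2)[142 + √5200324] ≈ (1/2)(142 + 2280.4219) = 1211.2109.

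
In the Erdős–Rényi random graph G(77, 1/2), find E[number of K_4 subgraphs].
E[# K_4] = C(77, 4) · (1/2)^C(4, 2) = 1353275 / 2^6 = 21144.921875

For each 4-subset S of vertices (there are C(77, 4) = 1353275 such S), let X_S = 1 if S induces a K_4 (all C(4, 2) = 6 edges present). Then P(X_S = 1) = (1/2)^6 = 1/64. By linearity of expectation, E[# K_4] = C(77, 4) · (1/2)^6 = 1353275 / 64 = 21144.921875.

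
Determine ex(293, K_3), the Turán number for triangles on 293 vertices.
ex(293, K_3) = ⌊293^2/4⌋ = 21462

Mantel (1907): a triangle-free graph on n vertices has at most ⌊n^2/4⌋ edges, with equality for the complete bipartite graph K_{⌊n/2⌋, ⌈n/2⌉}. For n = 293: ⌊293^2/4⌋ = ⌊85849/4⌋ = 21462. The extremal graph is K_{146, 147}, which has 146·147 = 21462 edges.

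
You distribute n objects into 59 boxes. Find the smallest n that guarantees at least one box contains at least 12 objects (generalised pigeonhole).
n = (12 − 1)·59 + 1 = 650

By the generalised pigeonhole principle, to guarantee some box contains ≥ r objects we need more than (r − 1) · k objects total. Threshold: n = (r − 1) · k + 1. With r = 12 and k = 59: n = 11 · 59 + 1 = 649 + 1 = 650. For n = 649 = 11 · 59, we can put exactly 11 objects in every box, avoiding 12 in any single one — so 650 is tight.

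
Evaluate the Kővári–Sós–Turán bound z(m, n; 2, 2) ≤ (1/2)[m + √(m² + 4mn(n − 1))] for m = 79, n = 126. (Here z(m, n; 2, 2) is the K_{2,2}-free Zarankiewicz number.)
z(79, 126; 2, 2) ≤ (1/2)[79 + √(79² + 4·79·126·125)] = (1/2)[79 + √4983241] = 1155.6587

Kővári–Sós–Turán: let r_1, ..., r_79 be the row sums and z = Σ r_i the total number of 1s. Each pair of columns can share at most one row with both entries 1 (else a 2×2 all-ones block appears), so Σ_i C(r_i, 2) ≤ C(126, 2) = 7875. By convexity Σ_i C(r_i, 2) ≥ 79·C(z/79, 2) = z(z − 79)/(2·79), giving z² − 79z − 79·126·125 ≤ 0 and hence z ≤ (1/2)[79 + √(6241 + 4·1244250)] = (1/2)[79 + √4983241] ≈ (1/2)(79 + 2232.3174) = 1155.6587.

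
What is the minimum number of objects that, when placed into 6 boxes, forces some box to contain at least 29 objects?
n = (29 − 1)·6 + 1 = 169

By the generalised pigeonhole principle, to guarantee some box contains ≥ r objects we need more than (r − 1) · k objects total. Threshold: n = (r − 1) · k + 1. With r = 29 and k = 6: n = 28 · 6 + 1 = 168 + 1 = 169. For n = 168 = 28 · 6, we can put exactly 28 objects in every box, avoiding 29 in any single one — so 169 is tight.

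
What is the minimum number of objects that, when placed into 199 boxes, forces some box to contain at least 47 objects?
n = (47 − 1)·199 + 1 = 9155

By the generalised pigeonhole principle, to guarantee some box contains ≥ r objects we need more than (r − 1) · k objects total. Threshold: n = (r − 1) · k + 1. With r = 47 and k = 199: n = 46 · 199 + 1 = 9154 + 1 = 9155. For n = 9154 = 46 · 199, we can put exactly 46 objects in every box, avoiding 47 in any single one — so 9155 is tight.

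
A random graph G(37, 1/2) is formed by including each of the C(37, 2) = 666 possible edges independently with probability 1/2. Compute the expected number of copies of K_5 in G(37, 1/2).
E[# K_5] = C(37, 5) · (1/2)^C(5, 2) = 435897 / 2^10 ≈ 425.680664

For each 5-subset S of vertices (there are C(37, 5) = 435897 such S), let X_S = 1 if S induces a K_5 (all C(5, 2) = 10 edges present). Then P(X_S = 1) = (1/2)^10 = 1/1024. By linearity of expectation, E[# K_5] = C(37, 5) · (1/2)^10 = 435897 / 1024 ≈ 425.680664.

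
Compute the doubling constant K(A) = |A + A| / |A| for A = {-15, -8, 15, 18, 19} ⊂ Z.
K = |A + A| / |A| = 15/5 = 3

Enumerate A + A = {a + b : a, b ∈ A}. With |A| = 5, there are |A|^2 = 25 ordered sum pairs; collecting distinct values, A + A = {-30, -23, -16, 0, 3, 4, 7, 10, 11, 30, 33, 34, 36, 37, 38}, so |A + A| = 15. Thus K = 15/5 = 3. For comparison, the minimum possible |A + A| over all 5-element sets is 2·5 − 1 = 9 (so min K = 9/5), attained only by arithmetic progressions.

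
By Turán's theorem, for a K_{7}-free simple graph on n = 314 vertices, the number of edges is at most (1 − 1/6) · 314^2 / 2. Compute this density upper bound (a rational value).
Turán density bound = (5/6) · 314^2/2 = 123245/3 ≈ 41081.6667

Turán's theorem: ex(n, K_{r+1}) is achieved by the complete r-partite Turán graph T(n, r) with parts as balanced as possible, and is at most (1 − 1/r) · n^2/2. For r = 6, n = 314: the density bound is (5/6) · 98596/2 = 123245/3 ≈ 41081.6667. The integer-valued extremum is e(T(314, 6)) = 41081, which is strictly less than the density bound 123245/3 since 6 ∤ 314 (the parts of T(314, 6) cannot all be equal).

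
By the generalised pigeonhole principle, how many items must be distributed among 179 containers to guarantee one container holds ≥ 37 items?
n = (37 − 1)·179 + 1 = 6445

By the generalised pigeonhole principle, to guarantee some box contains ≥ r objects we need more than (r − 1) · k objects total. Threshold: n = (r − 1) · k + 1. With r = 37 and k = 179: n = 36 · 179 + 1 = 6444 + 1 = 6445. For n = 6444 = 36 · 179, we can put exactly 36 objects in every box, avoiding 37 in any single one — so 6445 is tight.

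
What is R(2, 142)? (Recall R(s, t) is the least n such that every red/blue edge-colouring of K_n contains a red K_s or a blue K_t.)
R(2, 142) = 142

R(2, k) = k for all k ≥ 2: in a 2-colouring of K_k, either some edge is red (a red K_2) or all edges are blue (a blue K_k). And K_{141} coloured all-blue has no blue K_142, so R(2, 142) > 141. Hence R(2, 142) = 142.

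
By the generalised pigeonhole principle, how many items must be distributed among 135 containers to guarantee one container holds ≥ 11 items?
n = (11 − 1)·135 + 1 = 1351

By the generalised pigeonhole principle, to guarantee some box contains ≥ r objects we need more than (r − 1) · k objects total. Threshold: n = (r − 1) · k + 1. With r = 11 and k = 135: n = 10 · 135 + 1 = 1350 + 1 = 1351. For n = 1350 = 10 · 135, we can put exactly 10 objects in every box, avoiding 11 in any single one — so 1351 is tight.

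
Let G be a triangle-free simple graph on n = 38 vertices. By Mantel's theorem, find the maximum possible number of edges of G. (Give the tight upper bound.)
ex(38, K_3) = ⌊38^2/4⌋ = 361

Mantel (1907): a triangle-free graph on n vertices has at most ⌊n^2/4⌋ edges, with equality for the complete bipartite graph K_{⌊n/2⌋, ⌈n/2⌉}. For n = 38: ⌊38^2/4⌋ = ⌊1444/4⌋ = 361. The extremal graph is K_{19, 19}, which has 19·19 = 361 edges.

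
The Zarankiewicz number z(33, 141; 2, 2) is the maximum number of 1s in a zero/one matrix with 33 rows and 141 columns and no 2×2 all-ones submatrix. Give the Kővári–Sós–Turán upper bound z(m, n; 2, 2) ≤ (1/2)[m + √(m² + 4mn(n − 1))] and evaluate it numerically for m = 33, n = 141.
z(33, 141; 2, 2) ≤ (1/2)[33 + √(33² + 4·33·141·140)] = (1/2)[33 + √2606769] = 823.7746

Kővári–Sós–Turán: let r_1, ..., r_33 be the row sums and z = Σ r_i the total number of 1s. Each pair of columns can share at most one row with both entries 1 (else a 2×2 all-ones block appears), so Σ_i C(r_i, 2) ≤ C(141, 2) = 9870. By convexity Σ_i C(r_i, 2) ≥ 33·C(z/33, 2) = z(z − 33)/(2·33), giving z² − 33z − 33·141·140 ≤ 0 and hence z ≤ (1/2)[33 + √(1089 + 4·651420)] = (1/2)[33 + √2606769] ≈ (1/2)(33 + 1614.5492) = 823.7746.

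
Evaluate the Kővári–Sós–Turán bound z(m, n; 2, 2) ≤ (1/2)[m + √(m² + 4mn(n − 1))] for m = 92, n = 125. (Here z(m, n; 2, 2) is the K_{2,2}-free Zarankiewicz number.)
z(92, 125; 2, 2) ≤ (1/2)[92 + √(92² + 4·92·125·124)] = (1/2)[92 + √5712464] = 1241.0381

Kővári–Sós–Turán: let r_1, ..., r_92 be the row sums and z = Σ r_i the total number of 1s. Each pair of columns can share at most one row with both entries 1 (else a 2×2 all-ones block appears), so Σ_i C(r_i, 2) ≤ C(125, 2) = 7750. By convexity Σ_i C(r_i, 2) ≥ 92·C(z/92, 2) = z(z − 92)/(2·92), giving z² − 92z − 92·125·124 ≤ 0 and hence z ≤ (1/2)[92 + √(8464 + 4·1426000)] = (1/2)[92 + √5712464] ≈ (1/2)(92 + 2390.0761) = 1241.0381.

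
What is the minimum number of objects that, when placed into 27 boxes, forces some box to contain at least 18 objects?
n = (18 − 1)·27 + 1 = 460

By the generalised pigeonhole principle, to guarantee some box contains ≥ r objects we need more than (r − 1) · k objects total. Threshold: n = (r − 1) · k + 1. With r = 18 and k = 27: n = 17 · 27 + 1 = 459 + 1 = 460. For n = 459 = 17 · 27, we can put exactly 17 objects in every box, avoiding 18 in any single one — so 460 is tight.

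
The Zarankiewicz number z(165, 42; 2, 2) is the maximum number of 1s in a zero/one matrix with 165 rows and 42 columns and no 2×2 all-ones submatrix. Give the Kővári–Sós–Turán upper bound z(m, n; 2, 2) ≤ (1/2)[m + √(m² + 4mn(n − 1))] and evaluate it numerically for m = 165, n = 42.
z(165, 42; 2, 2) ≤ (1/2)[165 + √(165² + 4·165·42·41)] = (1/2)[165 + √1163745] = 621.8851

Kővári–Sós–Turán: let r_1, ..., r_165 be the row sums and z = Σ r_i the total number of 1s. Each pair of columns can share at most one row with both entries 1 (else a 2×2 all-ones block appears), so Σ_i C(r_i, 2) ≤ C(42, 2) = 861. By convexity Σ_i C(r_i, 2) ≥ 165·C(z/165, 2) = z(z − 165)/(2·165), giving z² − 165z − 165·42·41 ≤ 0 and hence z ≤ (1/2)[165 + √(27225 + 4·284130)] = (1/2)[165 + √1163745] ≈ (1/2)(165 + 1078.7701) = 621.8851.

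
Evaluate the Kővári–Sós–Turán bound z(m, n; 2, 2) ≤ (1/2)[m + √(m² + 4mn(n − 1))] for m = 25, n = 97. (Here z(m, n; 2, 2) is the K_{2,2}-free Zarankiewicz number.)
z(25, 97; 2, 2) ≤ (1/2)[25 + √(25² + 4·25·97·96)] = (1/2)[25 + √931825] = 495.1554

Kővári–Sós–Turán: let r_1, ..., r_25 be the row sums and z = Σ r_i the total number of 1s. Each pair of columns can share at most one row with both entries 1 (else a 2×2 all-ones block appears), so Σ_i C(r_i, 2) ≤ C(97, 2) = 4656. By convexity Σ_i C(r_i, 2) ≥ 25·C(z/25, 2) = z(z − 25)/(2·25), giving z² − 25z − 25·97·96 ≤ 0 and hence z ≤ (1/2)[25 + √(625 + 4·232800)] = (1/2)[25 + √931825] ≈ (1/2)(25 + 965.3108) = 495.1554.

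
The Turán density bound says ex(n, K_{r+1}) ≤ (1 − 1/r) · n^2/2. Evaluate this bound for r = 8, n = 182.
Turán density bound = (7/8) · 182^2/2 = 57967/4 ≈ 14491.75

Turán's theorem: ex(n, K_{r+1}) is achieved by the complete r-partite Turán graph T(n, r) with parts as balanced as possible, and is at most (1 − 1/r) · n^2/2. For r = 8, n = 182: the density bound is (7/8) · 33124/2 = 57967/4 ≈ 14491.75. The integer-valued extremum is e(T(182, 8)) = 14491, which is strictly less than the density bound 57967/4 since 8 ∤ 182 (the parts of T(182, 8) cannot all be equal).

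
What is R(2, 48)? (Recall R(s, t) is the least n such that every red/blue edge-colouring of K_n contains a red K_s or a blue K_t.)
R(2, 48) = 48

R(2, k) = k for all k ≥ 2: in a 2-colouring of K_k, either some edge is red (a red K_2) or all edges are blue (a blue K_k). And K_{47} coloured all-blue has no blue K_48, so R(2, 48) > 47. Hence R(2, 48) = 48.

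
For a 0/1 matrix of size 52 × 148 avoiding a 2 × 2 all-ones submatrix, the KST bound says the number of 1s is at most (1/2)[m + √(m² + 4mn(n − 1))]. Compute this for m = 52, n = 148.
z(52, 148; 2, 2) ≤ (1/2)[52 + √(52² + 4·52·148·147)] = (1/2)[52 + √4527952] = 1089.9492

Kővári–Sós–Turán: let r_1, ..., r_52 be the row sums and z = Σ r_i the total number of 1s. Each pair of columns can share at most one row with both entries 1 (else a 2×2 all-ones block appears), so Σ_i C(r_i, 2) ≤ C(148, 2) = 10878. By convexity Σ_i C(r_i, 2) ≥ 52·C(z/52, 2) = z(z − 52)/(2·52), giving z² − 52z − 52·148·147 ≤ 0 and hence z ≤ (1/2)[52 + √(2704 + 4·1131312)] = (1/2)[52 + √4527952] ≈ (1/2)(52 + 2127.8985) = 1089.9492.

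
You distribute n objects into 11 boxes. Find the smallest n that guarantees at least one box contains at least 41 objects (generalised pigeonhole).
n = (41 − 1)·11 + 1 = 441

By the generalised pigeonhole principle, to guarantee some box contains ≥ r objects we need more than (r − 1) · k objects total. Threshold: n = (r − 1) · k + 1. With r = 41 and k = 11: n = 40 · 11 + 1 = 440 + 1 = 441. For n = 440 = 40 · 11, we can put exactly 40 objects in every box, avoiding 41 in any single one — so 441 is tight.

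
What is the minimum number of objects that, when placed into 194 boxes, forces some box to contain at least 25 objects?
n = (25 − 1)·194 + 1 = 4657

By the generalised pigeonhole principle, to guarantee some box contains ≥ r objects we need more than (r − 1) · k objects total. Threshold: n = (r − 1) · k + 1. With r = 25 and k = 194: n = 24 · 194 + 1 = 4656 + 1 = 4657. For n = 4656 = 24 · 194, we can put exactly 24 objects in every box, avoiding 25 in any single one — so 4657 is tight.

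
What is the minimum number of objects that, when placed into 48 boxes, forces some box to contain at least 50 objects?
n = (50 − 1)·48 + 1 = 2353

By the generalised pigeonhole principle, to guarantee some box contains ≥ r objects we need more than (r − 1) · k objects total. Threshold: n = (r − 1) · k + 1. With r = 50 and k = 48: n = 49 · 48 + 1 = 2352 + 1 = 2353. For n = 2352 = 49 · 48, we can put exactly 49 objects in every box, avoiding 50 in any single one — so 2353 is tight.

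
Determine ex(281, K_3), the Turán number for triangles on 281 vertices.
ex(281, K_3) = ⌊281^2/4⌋ = 19740

Mantel (1907): a triangle-free graph on n vertices has at most ⌊n^2/4⌋ edges, with equality for the complete bipartite graph K_{⌊n/2⌋, ⌈n/2⌉}. For n = 281: ⌊281^2/4⌋ = ⌊78961/4⌋ = 19740. The extremal graph is K_{140, 141}, which has 140·141 = 19740 edges.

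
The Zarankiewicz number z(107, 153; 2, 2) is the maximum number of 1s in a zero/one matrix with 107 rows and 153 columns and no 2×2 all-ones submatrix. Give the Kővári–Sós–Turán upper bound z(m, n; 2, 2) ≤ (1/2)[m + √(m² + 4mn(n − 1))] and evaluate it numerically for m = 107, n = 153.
z(107, 153; 2, 2) ≤ (1/2)[107 + √(107² + 4·107·153·152)] = (1/2)[107 + √9965017] = 1631.8708

Kővári–Sós–Turán: let r_1, ..., r_107 be the row sums and z = Σ r_i the total number of 1s. Each pair of columns can share at most one row with both entries 1 (else a 2×2 all-ones block appears), so Σ_i C(r_i, 2) ≤ C(153, 2) = 11628. By convexity Σ_i C(r_i, 2) ≥ 107·C(z/107, 2) = z(z − 107)/(2·107), giving z² − 107z − 107·153·152 ≤ 0 and hence z ≤ (1/2)[107 + √(11449 + 4·2488392)] = (1/2)[107 + √9965017] ≈ (1/2)(107 + 3156.7415) = 1631.8708.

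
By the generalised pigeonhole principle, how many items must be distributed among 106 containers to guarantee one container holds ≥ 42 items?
n = (42 − 1)·106 + 1 = 4347

By the generalised pigeonhole principle, to guarantee some box contains ≥ r objects we need more than (r − 1) · k objects total. Threshold: n = (r − 1) · k + 1. With r = 42 and k = 106: n = 41 · 106 + 1 = 4346 + 1 = 4347. For n = 4346 = 41 · 106, we can put exactly 41 objects in every box, avoiding 42 in any single one — so 4347 is tight.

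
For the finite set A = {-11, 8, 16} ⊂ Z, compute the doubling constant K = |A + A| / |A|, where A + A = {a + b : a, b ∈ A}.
K = |A + A| / |A| = 6/3 = 2

Enumerate A + A = {a + b : a, b ∈ A}. With |A| = 3, there are |A|^2 = 9 ordered sum pairs; collecting distinct values, A + A = {-22, -3, 5, 16, 24, 32}, so |A + A| = 6. Thus K = 6/3 = 2. For comparison, the minimum possible |A + A| over all 3-element sets is 2·3 − 1 = 5 (so min K = 5/3), attained only by arithmetic progressions.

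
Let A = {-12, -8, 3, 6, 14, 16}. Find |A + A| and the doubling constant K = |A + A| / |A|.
K = |A + A| / |A| = 20/6 = 10/3

Enumerate A + A = {a + b : a, b ∈ A}. With |A| = 6, there are |A|^2 = 36 ordered sum pairs; collecting distinct values, A + A = {-24, -20, -16, -9, -6, -5, -2, 2, 4, 6, 8, 9, 12, 17, 19, 20, 22, 28, 30, 32}, so |A + A| = 20. Thus K = 20/6 = 10/3. For comparison, the minimum possible |A + A| over all 6-element sets is 2·6 − 1 = 11 (so min K = 11/6), attained only by arithmetic progressions.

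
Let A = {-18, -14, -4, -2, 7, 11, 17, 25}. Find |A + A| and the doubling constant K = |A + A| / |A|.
K = |A + A| / |A| = 33/8

Enumerate A + A = {a + b : a, b ∈ A}. With |A| = 8, there are |A|^2 = 64 ordered sum pairs; collecting distinct values, A + A = {-36, -32, -28, -22, -20, -18, -16, -11, -8, -7, -6, -4, -3, -1, 3, 5, 7, 9, 11, 13, 14, 15, 18, 21, 22, 23, 24, 28, 32, 34, 36, 42, 50}, so |A + A| = 33. Thus K = 33/8. For comparison, the minimum possible |A + A| over all 8-element sets is 2·8 − 1 = 15 (so min K = 15/8), attained only by arithmetic progressions.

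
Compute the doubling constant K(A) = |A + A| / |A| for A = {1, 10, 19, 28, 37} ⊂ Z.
K = |A + A| / |A| = 9/5

Enumerate A + A = {a + b : a, b ∈ A}. With |A| = 5, there are |A|^2 = 25 ordered sum pairs; collecting distinct values, A + A = {2, 11, 20, 29, 38, 47, 56, 65, 74}, so |A + A| = 9. Thus K = 9/5. Here |A + A| = 2|A| − 1 = 9, the minimum possible — so K = 9/5 is minimal, which holds iff A is an arithmetic progression.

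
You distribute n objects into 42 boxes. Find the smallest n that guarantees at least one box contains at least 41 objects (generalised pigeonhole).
n = (41 − 1)·42 + 1 = 1681

By the generalised pigeonhole principle, to guarantee some box contains ≥ r objects we need more than (r − 1) · k objects total. Threshold: n = (r − 1) · k + 1. With r = 41 and k = 42: n = 40 · 42 + 1 = 1680 + 1 = 1681. For n = 1680 = 40 · 42, we can put exactly 40 objects in every box, avoiding 41 in any single one — so 1681 is tight.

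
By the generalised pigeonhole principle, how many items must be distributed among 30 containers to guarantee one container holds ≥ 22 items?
n = (22 − 1)·30 + 1 = 631

By the generalised pigeonhole principle, to guarantee some box contains ≥ r objects we need more than (r − 1) · k objects total. Threshold: n = (r − 1) · k + 1. With r = 22 and k = 30: n = 21 · 30 + 1 = 630 + 1 = 631. For n = 630 = 21 · 30, we can put exactly 21 objects in every box, avoiding 22 in any single one — so 631 is tight.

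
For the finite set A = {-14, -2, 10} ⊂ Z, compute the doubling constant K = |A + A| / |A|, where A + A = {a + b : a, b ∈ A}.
K = |A + A| / |A| = 5/3

Enumerate A + A = {a + b : a, b ∈ A}. With |A| = 3, there are |A|^2 = 9 ordered sum pairs; collecting distinct values, A + A = {-28, -16, -4, 8, 20}, so |A + A| = 5. Thus K = 5/3. Here |A + A| = 2|A| − 1 = 5, the minimum possible — so K = 5/3 is minimal, which holds iff A is an arithmetic progression.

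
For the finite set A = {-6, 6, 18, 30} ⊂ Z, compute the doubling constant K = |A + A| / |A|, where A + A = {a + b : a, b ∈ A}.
K = |A + A| / |A| = 7/4

Enumerate A + A = {a + b : a, b ∈ A}. With |A| = 4, there are |A|^2 = 16 ordered sum pairs; collecting distinct values, A + A = {-12, 0, 12, 24, 36, 48, 60}, so |A + A| = 7. Thus K = 7/4. Here |A + A| = 2|A| − 1 = 7, the minimum possible — so K = 7/4 is minimal, which holds iff A is an arithmetic progression.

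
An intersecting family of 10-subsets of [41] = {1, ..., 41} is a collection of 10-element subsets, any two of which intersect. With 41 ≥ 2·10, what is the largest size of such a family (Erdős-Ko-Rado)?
max |F| = C(40, 9) = 273438880

The Erdős-Ko-Rado theorem states: for n ≥ 2k, an intersecting family of k-subsets of an n-element set has size at most C(n − 1, k − 1), with equality for 'star' families {A ⊆ [n] : |A| = k, i ∈ A} (fix an element i). For n = 41, k = 10: C(40, 9) = 273438880.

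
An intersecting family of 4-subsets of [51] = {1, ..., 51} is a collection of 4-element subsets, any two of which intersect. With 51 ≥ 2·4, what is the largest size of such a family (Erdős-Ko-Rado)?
max |F| = C(50, 3) = 19600

Erdős-Ko-Rado (1961): when n ≥ 2k, max |F| = C(n−1, k−1). The bound is attained by the star {A : i ∈ A} for any fixed i ∈ [n]. Here C(51−1, 4−1) = C(50, 3) = 19600.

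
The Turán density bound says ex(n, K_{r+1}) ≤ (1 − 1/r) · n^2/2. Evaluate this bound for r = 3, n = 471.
Turán density bound = (2/3) · 471^2/2 = 73947

Turán's theorem: ex(n, K_{r+1}) is achieved by the complete r-partite Turán graph T(n, r) with parts as balanced as possible, and is at most (1 − 1/r) · n^2/2. For r = 3, n = 471: the density bound is (2/3) · 221841/2 = 73947. Since 3 ∣ 471, the Turán graph T(471, 3) has parts of equal size 157, and its edge count e(T(471, 3)) = 73947 attains the density bound exactly.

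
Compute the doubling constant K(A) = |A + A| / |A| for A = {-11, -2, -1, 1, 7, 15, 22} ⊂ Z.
K = |A + A| / |A| = 26/7

Enumerate A + A = {a + b : a, b ∈ A}. With |A| = 7, there are |A|^2 = 49 ordered sum pairs; collecting distinct values, A + A = {-22, -13, -12, -10, -4, -3, -2, -1, 0, 2, 4, 5, 6, 8, 11, 13, 14, 16, 20, 21, 22, 23, 29, 30, 37, 44}, so |A + A| = 26. Thus K = 26/7. For comparison, the minimum possible |A + A| over all 7-element sets is 2·7 − 1 = 13 (so min K = 13/7), attained only by arithmetic progressions.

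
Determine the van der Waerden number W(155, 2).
W(155, 2) = 155 + 1 = 156

A 2-term AP is any pair of integers, so a monochromatic 2-AP exists iff some colour is used at least twice. With 155 colours, the colouring i ↦ i on {1, ..., 155} uses each colour once, avoiding any monochromatic pair, so W(155, 2) > 155. For {1, ..., 156}, pigeonhole forces two integers of the same colour, which form a monochromatic 2-AP. Hence W(155, 2) = 156.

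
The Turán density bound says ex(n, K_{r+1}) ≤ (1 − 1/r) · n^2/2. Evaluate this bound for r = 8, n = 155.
Turán density bound = (7/8) · 155^2/2 = 168175/16 ≈ 10510.9375

Turán's theorem: ex(n, K_{r+1}) is achieved by the complete r-partite Turán graph T(n, r) with parts as balanced as possible, and is at most (1 − 1/r) · n^2/2. For r = 8, n = 155: the density bound is (7/8) · 24025/2 = 168175/16 ≈ 10510.9375. The integer-valued extremum is e(T(155, 8)) = 10510, which is strictly less than the density bound 168175/16 since 8 ∤ 155 (the parts of T(155, 8) cannot all be equal).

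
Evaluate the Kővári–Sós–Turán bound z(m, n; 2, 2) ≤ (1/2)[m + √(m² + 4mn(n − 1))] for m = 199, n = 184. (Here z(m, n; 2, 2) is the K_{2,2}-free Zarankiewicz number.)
z(199, 184; 2, 2) ≤ (1/2)[199 + √(199² + 4·199·184·183)] = (1/2)[199 + √26842513] = 2689.988

Kővári–Sós–Turán: let r_1, ..., r_199 be the row sums and z = Σ r_i the total number of 1s. Each pair of columns can share at most one row with both entries 1 (else a 2×2 all-ones block appears), so Σ_i C(r_i, 2) ≤ C(184, 2) = 16836. By convexity Σ_i C(r_i, 2) ≥ 199·C(z/199, 2) = z(z − 199)/(2·199), giving z² − 199z − 199·184·183 ≤ 0 and hence z ≤ (1/2)[199 + √(39601 + 4·6700728)] = (1/2)[199 + √26842513] ≈ (1/2)(199 + 5180.9761) = 2689.988.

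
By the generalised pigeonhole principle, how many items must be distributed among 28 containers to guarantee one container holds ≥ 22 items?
n = (22 − 1)·28 + 1 = 589

By the generalised pigeonhole principle, to guarantee some box contains ≥ r objects we need more than (r − 1) · k objects total. Threshold: n = (r − 1) · k + 1. With r = 22 and k = 28: n = 21 · 28 + 1 = 588 + 1 = 589. For n = 588 = 21 · 28, we can put exactly 21 objects in every box, avoiding 22 in any single one — so 589 is tight.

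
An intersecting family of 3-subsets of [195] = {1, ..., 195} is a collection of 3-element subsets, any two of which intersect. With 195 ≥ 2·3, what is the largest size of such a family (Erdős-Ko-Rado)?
max |F| = C(194, 2) = 18721

Erdős-Ko-Rado (1961): when n ≥ 2k, max |F| = C(n−1, k−1). The bound is attained by the star {A : i ∈ A} for any fixed i ∈ [n]. Here C(195−1, 3−1) = C(194, 2) = 18721.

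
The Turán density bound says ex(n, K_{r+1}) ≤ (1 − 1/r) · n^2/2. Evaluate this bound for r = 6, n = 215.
Turán density bound = (5/6) · 215^2/2 = 231125/12 ≈ 19260.4167

Turán's theorem: ex(n, K_{r+1}) is achieved by the complete r-partite Turán graph T(n, r) with parts as balanced as possible, and is at most (1 − 1/r) · n^2/2. For r = 6, n = 215: the density bound is (5/6) · 46225/2 = 231125/12 ≈ 19260.4167. The integer-valued extremum is e(T(215, 6)) = 19260, which is strictly less than the density bound 231125/12 since 6 ∤ 215 (the parts of T(215, 6) cannot all be equal).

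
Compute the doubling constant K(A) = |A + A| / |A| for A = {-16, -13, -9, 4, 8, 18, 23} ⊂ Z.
K = |A + A| / |A| = 27/7

Enumerate A + A = {a + b : a, b ∈ A}. With |A| = 7, there are |A|^2 = 49 ordered sum pairs; collecting distinct values, A + A = {-32, -29, -26, -25, -22, -18, -12, -9, -8, -5, -1, 2, 5, 7, 8, 9, 10, 12, 14, 16, 22, 26, 27, 31, 36, 41, 46}, so |A + A| = 27. Thus K = 27/7. For comparison, the minimum possible |A + A| over all 7-element sets is 2·7 − 1 = 13 (so min K = 13/7), attained only by arithmetic progressions.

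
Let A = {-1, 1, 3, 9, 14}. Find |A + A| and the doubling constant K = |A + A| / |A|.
K = |A + A| / |A| = 14/5

Enumerate A + A = {a + b : a, b ∈ A}. With |A| = 5, there are |A|^2 = 25 ordered sum pairs; collecting distinct values, A + A = {-2, 0, 2, 4, 6, 8, 10, 12, 13, 15, 17, 18, 23, 28}, so |A + A| = 14. Thus K = 14/5. For comparison, the minimum possible |A + A| over all 5-element sets is 2·5 − 1 = 9 (so min K = 9/5), attained only by arithmetic progressions.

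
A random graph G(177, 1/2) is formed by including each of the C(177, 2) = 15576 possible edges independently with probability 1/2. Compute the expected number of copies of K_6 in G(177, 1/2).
E[# K_6] = C(177, 6) · (1/2)^C(6, 2) = 39202637320 / 2^15 = 4900329665/4096 ≈ 1196369.547119

For each 6-subset S of vertices (there are C(177, 6) = 39202637320 such S), let X_S = 1 if S induces a K_6 (all C(6, 2) = 15 edges present). Then P(X_S = 1) = (1/2)^15 = 1/32768. By linearity of expectation, E[# K_6] = C(177, 6) · (1/2)^15 = 39202637320 / 32768 = 4900329665/4096 ≈ 1196369.547119.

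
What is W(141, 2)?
W(141, 2) = 141 + 1 = 142

A 2-term AP is any pair of integers, so a monochromatic 2-AP exists iff some colour is used at least twice. With 141 colours, the colouring i ↦ i on {1, ..., 141} uses each colour once, avoiding any monochromatic pair, so W(141, 2) > 141. For {1, ..., 142}, pigeonhole forces two integers of the same colour, which form a monochromatic 2-AP. Hence W(141, 2) = 142.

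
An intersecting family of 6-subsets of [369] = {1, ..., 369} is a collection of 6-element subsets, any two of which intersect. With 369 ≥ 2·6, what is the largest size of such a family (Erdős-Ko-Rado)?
max |F| = C(368, 5) = 54727797488

Erdős-Ko-Rado (1961): when n ≥ 2k, max |F| = C(n−1, k−1). The bound is attained by the star {A : i ∈ A} for any fixed i ∈ [n]. Here C(369−1, 6−1) = C(368, 5) = 54727797488.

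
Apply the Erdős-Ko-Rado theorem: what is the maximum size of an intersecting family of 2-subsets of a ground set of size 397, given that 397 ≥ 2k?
max |F| = C(396, 1) = 396

Erdős-Ko-Rado (1961): when n ≥ 2k, max |F| = C(n−1, k−1). The bound is attained by the star {A : i ∈ A} for any fixed i ∈ [n]. Here C(397−1, 2−1) = C(396, 1) = 396.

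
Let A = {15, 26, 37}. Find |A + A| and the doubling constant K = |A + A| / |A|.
K = |A + A| / |A| = 5/3

Enumerate A + A = {a + b : a, b ∈ A}. With |A| = 3, there are |A|^2 = 9 ordered sum pairs; collecting distinct values, A + A = {30, 41, 52, 63, 74}, so |A + A| = 5. Thus K = 5/3. Here |A + A| = 2|A| − 1 = 5, the minimum possible — so K = 5/3 is minimal, which holds iff A is an arithmetic progression.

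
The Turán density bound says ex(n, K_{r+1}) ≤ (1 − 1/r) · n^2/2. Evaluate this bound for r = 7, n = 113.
Turán density bound = (6/7) · 113^2/2 = 38307/7 ≈ 5472.4286

Turán's theorem: ex(n, K_{r+1}) is achieved by the complete r-partite Turán graph T(n, r) with parts as balanced as possible, and is at most (1 − 1/r) · n^2/2. For r = 7, n = 113: the density bound is (6/7) · 12769/2 = 38307/7 ≈ 5472.4286. The integer-valued extremum is e(T(113, 7)) = 5472, which is strictly less than the density bound 38307/7 since 7 ∤ 113 (the parts of T(113, 7) cannot all be equal).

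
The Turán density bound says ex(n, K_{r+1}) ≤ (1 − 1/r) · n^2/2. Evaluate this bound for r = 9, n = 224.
Turán density bound = (8/9) · 224^2/2 = 200704/9 ≈ 22300.4444

Turán's theorem: ex(n, K_{r+1}) is achieved by the complete r-partite Turán graph T(n, r) with parts as balanced as possible, and is at most (1 − 1/r) · n^2/2. For r = 9, n = 224: the density bound is (8/9) · 50176/2 = 200704/9 ≈ 22300.4444. The integer-valued extremum is e(T(224, 9)) = 22300, which is strictly less than the density bound 200704/9 since 9 ∤ 224 (the parts of T(224, 9) cannot all be equal).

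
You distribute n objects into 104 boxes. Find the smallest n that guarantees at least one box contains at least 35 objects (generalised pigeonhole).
n = (35 − 1)·104 + 1 = 3537

By the generalised pigeonhole principle, to guarantee some box contains ≥ r objects we need more than (r − 1) · k objects total. Threshold: n = (r − 1) · k + 1. With r = 35 and k = 104: n = 34 · 104 + 1 = 3536 + 1 = 3537. For n = 3536 = 34 · 104, we can put exactly 34 objects in every box, avoiding 35 in any single one — so 3537 is tight.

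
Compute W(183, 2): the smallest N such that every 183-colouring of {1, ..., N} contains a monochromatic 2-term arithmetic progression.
W(183, 2) = 183 + 1 = 184

A 2-term AP is any pair of integers, so a monochromatic 2-AP exists iff some colour is used at least twice. With 183 colours, the colouring i ↦ i on {1, ..., 183} uses each colour once, avoiding any monochromatic pair, so W(183, 2) > 183. For {1, ..., 184}, pigeonhole forces two integers of the same colour, which form a monochromatic 2-AP. Hence W(183, 2) = 184.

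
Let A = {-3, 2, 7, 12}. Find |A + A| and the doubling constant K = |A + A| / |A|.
K = |A + A| / |A| = 7/4

Enumerate A + A = {a + b : a, b ∈ A}. With |A| = 4, there are |A|^2 = 16 ordered sum pairs; collecting distinct values, A + A = {-6, -1, 4, 9, 14, 19, 24}, so |A + A| = 7. Thus K = 7/4. Here |A + A| = 2|A| − 1 = 7, the minimum possible — so K = 7/4 is minimal, which holds iff A is an arithmetic progression.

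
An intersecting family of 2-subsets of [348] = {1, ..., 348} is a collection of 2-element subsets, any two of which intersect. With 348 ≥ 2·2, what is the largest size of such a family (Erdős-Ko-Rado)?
max |F| = C(347, 1) = 347

Erdős-Ko-Rado (1961): when n ≥ 2k, max |F| = C(n−1, k−1). The bound is attained by the star {A : i ∈ A} for any fixed i ∈ [n]. Here C(348−1, 2−1) = C(347, 1) = 347.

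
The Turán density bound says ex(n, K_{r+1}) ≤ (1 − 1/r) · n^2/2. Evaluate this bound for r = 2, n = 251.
Turán density bound = (1/2) · 251^2/2 = 63001/4 ≈ 15750.25

Turán's theorem: ex(n, K_{r+1}) is achieved by the complete r-partite Turán graph T(n, r) with parts as balanced as possible, and is at most (1 − 1/r) · n^2/2. For r = 2, n = 251: the density bound is (1/2) · 63001/2 = 63001/4 ≈ 15750.25. The integer-valued extremum is e(T(251, 2)) = 15750, which is strictly less than the density bound 63001/4 since 2 ∤ 251 (the parts of T(251, 2) cannot all be equal).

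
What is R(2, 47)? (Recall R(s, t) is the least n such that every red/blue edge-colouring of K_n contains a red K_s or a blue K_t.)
R(2, 47) = 47

R(2, k) = k for all k ≥ 2: in a 2-colouring of K_k, either some edge is red (a red K_2) or all edges are blue (a blue K_k). And K_{46} coloured all-blue has no blue K_47, so R(2, 47) > 46. Hence R(2, 47) = 47.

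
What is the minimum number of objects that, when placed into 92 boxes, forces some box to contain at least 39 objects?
n = (39 − 1)·92 + 1 = 3497

By the generalised pigeonhole principle, to guarantee some box contains ≥ r objects we need more than (r − 1) · k objects total. Threshold: n = (r − 1) · k + 1. With r = 39 and k = 92: n = 38 · 92 + 1 = 3496 + 1 = 3497. For n = 3496 = 38 · 92, we can put exactly 38 objects in every box, avoiding 39 in any single one — so 3497 is tight.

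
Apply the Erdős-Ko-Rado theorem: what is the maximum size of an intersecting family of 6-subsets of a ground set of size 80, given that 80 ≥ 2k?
max |F| = C(79, 5) = 22537515

Erdős-Ko-Rado (1961): when n ≥ 2k, max |F| = C(n−1, k−1). The bound is attained by the star {A : i ∈ A} for any fixed i ∈ [n]. Here C(80−1, 6−1) = C(79, 5) = 22537515.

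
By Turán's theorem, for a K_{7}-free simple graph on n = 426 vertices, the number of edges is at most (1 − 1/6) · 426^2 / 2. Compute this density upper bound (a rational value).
Turán density bound = (5/6) · 426^2/2 = 75615

Turán's theorem: ex(n, K_{r+1}) is achieved by the complete r-partite Turán graph T(n, r) with parts as balanced as possible, and is at most (1 − 1/r) · n^2/2. For r = 6, n = 426: the density bound is (5/6) · 181476/2 = 75615. Since 6 ∣ 426, the Turán graph T(426, 6) has parts of equal size 71, and its edge count e(T(426, 6)) = 75615 attains the density bound exactly.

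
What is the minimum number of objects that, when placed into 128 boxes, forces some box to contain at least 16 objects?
n = (16 − 1)·128 + 1 = 1921

By the generalised pigeonhole principle, to guarantee some box contains ≥ r objects we need more than (r − 1) · k objects total. Threshold: n = (r − 1) · k + 1. With r = 16 and k = 128: n = 15 · 128 + 1 = 1920 + 1 = 1921. For n = 1920 = 15 · 128, we can put exactly 15 objects in every box, avoiding 16 in any single one — so 1921 is tight.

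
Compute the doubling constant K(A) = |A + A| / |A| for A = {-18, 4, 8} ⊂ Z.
K = |A + A| / |A| = 6/3 = 2

Enumerate A + A = {a + b : a, b ∈ A}. With |A| = 3, there are |A|^2 = 9 ordered sum pairs; collecting distinct values, A + A = {-36, -14, -10, 8, 12, 16}, so |A + A| = 6. Thus K = 6/3 = 2. For comparison, the minimum possible |A + A| over all 3-element sets is 2·3 − 1 = 5 (so min K = 5/3), attained only by arithmetic progressions.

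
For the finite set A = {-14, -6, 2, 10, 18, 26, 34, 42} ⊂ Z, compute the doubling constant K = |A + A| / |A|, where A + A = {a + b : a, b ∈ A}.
K = |A + A| / |A| = 15/8

Enumerate A + A = {a + b : a, b ∈ A}. With |A| = 8, there are |A|^2 = 64 ordered sum pairs; collecting distinct values, A + A = {-28, -20, -12, -4, 4, 12, 20, 28, 36, 44, 52, 60, 68, 76, 84}, so |A + A| = 15. Thus K = 15/8. Here |A + A| = 2|A| − 1 = 15, the minimum possible — so K = 15/8 is minimal, which holds iff A is an arithmetic progression.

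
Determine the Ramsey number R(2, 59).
R(2, 59) = 59

R(2, k) = k for all k ≥ 2: in a 2-colouring of K_k, either some edge is red (a red K_2) or all edges are blue (a blue K_k). And K_{58} coloured all-blue has no blue K_59, so R(2, 59) > 58. Hence R(2, 59) = 59.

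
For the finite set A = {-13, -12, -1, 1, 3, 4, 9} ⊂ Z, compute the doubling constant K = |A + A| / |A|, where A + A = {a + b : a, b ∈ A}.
K = |A + A| / |A| = 25/7

Enumerate A + A = {a + b : a, b ∈ A}. With |A| = 7, there are |A|^2 = 49 ordered sum pairs; collecting distinct values, A + A = {-26, -25, -24, -14, -13, -12, -11, -10, -9, -8, -4, -3, -2, 0, 2, 3, 4, 5, 6, 7, 8, 10, 12, 13, 18}, so |A + A| = 25. Thus K = 25/7. For comparison, the minimum possible |A + A| over all 7-element sets is 2·7 − 1 = 13 (so min K = 13/7), attained only by arithmetic progressions.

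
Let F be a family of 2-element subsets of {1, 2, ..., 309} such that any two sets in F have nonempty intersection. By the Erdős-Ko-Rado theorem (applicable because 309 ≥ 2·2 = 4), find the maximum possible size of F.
max |F| = C(308, 1) = 308

The Erdős-Ko-Rado theorem states: for n ≥ 2k, an intersecting family of k-subsets of an n-element set has size at most C(n − 1, k − 1), with equality for 'star' families {A ⊆ [n] : |A| = k, i ∈ A} (fix an element i). For n = 309, k = 2: C(308, 1) = 308.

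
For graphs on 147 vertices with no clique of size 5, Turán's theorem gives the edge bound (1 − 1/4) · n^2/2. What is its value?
Turán density bound = (3/4) · 147^2/2 = 64827/8 ≈ 8103.375

Turán's theorem: ex(n, K_{r+1}) is achieved by the complete r-partite Turán graph T(n, r) with parts as balanced as possible, and is at most (1 − 1/r) · n^2/2. For r = 4, n = 147: the density bound is (3/4) · 21609/2 = 64827/8 ≈ 8103.375. The integer-valued extremum is e(T(147, 4)) = 8103, which is strictly less than the density bound 64827/8 since 4 ∤ 147 (the parts of T(147, 4) cannot all be equal).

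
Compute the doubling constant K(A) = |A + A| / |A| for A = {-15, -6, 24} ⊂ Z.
K = |A + A| / |A| = 6/3 = 2

Enumerate A + A = {a + b : a, b ∈ A}. With |A| = 3, there are |A|^2 = 9 ordered sum pairs; collecting distinct values, A + A = {-30, -21, -12, 9, 18, 48}, so |A + A| = 6. Thus K = 6/3 = 2. For comparison, the minimum possible |A + A| over all 3-element sets is 2·3 − 1 = 5 (so min K = 5/3), attained only by arithmetic progressions.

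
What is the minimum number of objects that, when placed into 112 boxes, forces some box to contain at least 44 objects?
n = (44 − 1)·112 + 1 = 4817

By the generalised pigeonhole principle, to guarantee some box contains ≥ r objects we need more than (r − 1) · k objects total. Threshold: n = (r − 1) · k + 1. With r = 44 and k = 112: n = 43 · 112 + 1 = 4816 + 1 = 4817. For n = 4816 = 43 · 112, we can put exactly 43 objects in every box, avoiding 44 in any single one — so 4817 is tight.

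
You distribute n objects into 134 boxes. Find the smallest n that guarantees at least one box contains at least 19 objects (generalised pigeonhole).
n = (19 − 1)·134 + 1 = 2413

By the generalised pigeonhole principle, to guarantee some box contains ≥ r objects we need more than (r − 1) · k objects total. Threshold: n = (r − 1) · k + 1. With r = 19 and k = 134: n = 18 · 134 + 1 = 2412 + 1 = 2413. For n = 2412 = 18 · 134, we can put exactly 18 objects in every box, avoiding 19 in any single one — so 2413 is tight.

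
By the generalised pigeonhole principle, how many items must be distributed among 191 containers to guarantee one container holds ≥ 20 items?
n = (20 − 1)·191 + 1 = 3630

By the generalised pigeonhole principle, to guarantee some box contains ≥ r objects we need more than (r − 1) · k objects total. Threshold: n = (r − 1) · k + 1. With r = 20 and k = 191: n = 19 · 191 + 1 = 3629 + 1 = 3630. For n = 3629 = 19 · 191, we can put exactly 19 objects in every box, avoiding 20 in any single one — so 3630 is tight.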